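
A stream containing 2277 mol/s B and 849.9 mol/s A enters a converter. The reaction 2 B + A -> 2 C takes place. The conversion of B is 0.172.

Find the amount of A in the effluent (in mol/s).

654 mol/s

B reacted = 0.172 × 2277 = 391.6 mol/s; ν_B = −2, so ξ = 391.6/2 = 195.8 mol/s.
Outlet amounts (n = n₀ + ν ξ):
  B: 2277 − 2(195.8) = 1885
  A: 849.9 − 1(195.8) = 654.1
  C: 0 + 2(195.8) = 391.6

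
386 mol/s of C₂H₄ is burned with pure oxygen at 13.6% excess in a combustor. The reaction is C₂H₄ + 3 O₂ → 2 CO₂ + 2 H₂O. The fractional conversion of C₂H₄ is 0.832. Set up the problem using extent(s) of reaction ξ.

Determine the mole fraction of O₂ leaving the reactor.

0.207

Stoichiometric O₂ = 3 × 386 = 1158 mol/s; O₂ fed = 1158 × 1.136 = 1315 mol/s.
Fuel reacted = 0.832 × 386 → ξ = 321.2 mol/s.
Outlet (n = n₀ + ν ξ):
  C₂H₄: 386 − 1(321.2) = 64.85
  O₂: 1315 − 3(321.2) = 352
  CO₂: 0 + 2(321.2) = 642.3
  H₂O: 0 + 2(321.2) = 642.3
Total out = 1701 mol/s; y_O₂ = 352 / 1701 = 0.2069.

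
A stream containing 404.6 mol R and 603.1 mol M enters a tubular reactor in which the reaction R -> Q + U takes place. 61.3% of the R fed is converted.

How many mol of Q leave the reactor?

248 mol

R reacted = 0.613 × 404.6 = 248 mol; ν_R = −1, so ξ = 248/1 = 248 mol.
Outlet amounts (n = n₀ + ν ξ):
  R: 404.6 − 1(248) = 156.6
  Q: 0 + 1(248) = 248
  U: 0 + 1(248) = 248
  M: 603.1 (inert)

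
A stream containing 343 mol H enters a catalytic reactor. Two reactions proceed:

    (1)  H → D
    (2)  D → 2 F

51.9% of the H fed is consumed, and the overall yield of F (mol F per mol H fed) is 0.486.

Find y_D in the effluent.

0.222

Conversion of H: H consumed = 1ξ₁ = 0.519 × 343 → ξ₁ = 178 mol.
Yield of F: 2ξ₂ / 343 = 0.486 → ξ₂ = 83.35 mol.
Outlet amounts (n = n₀ + Σ ν·ξ):
  H: 343 − 1(178) = 165
  D: 0 + 1(178) − 1(83.35) = 94.67
  F: 0 + 2(83.35) = 166.7
Total out = 426.3 mol; y_D = 94.67 / 426.3 = 0.222.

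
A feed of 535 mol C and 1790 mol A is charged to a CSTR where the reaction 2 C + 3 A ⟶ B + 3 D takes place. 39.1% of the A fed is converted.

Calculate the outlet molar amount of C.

68.4 mol

A reacted = 0.391 × 1790 = 699.9 mol; ν_A = −3, so ξ = 699.9/3 = 233.3 mol.
Outlet amounts (n = n₀ + ν ξ):
  C: 535 − 2(233.3) = 68.41
  A: 1790 − 3(233.3) = 1090
  B: 0 + 1(233.3) = 233.3
  D: 0 + 3(233.3) = 699.9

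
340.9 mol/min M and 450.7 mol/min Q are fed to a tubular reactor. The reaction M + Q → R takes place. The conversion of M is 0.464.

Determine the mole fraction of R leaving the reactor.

M reacted = 0.464 × 340.9 = 158.2 mol/min; ν_M = −1, so ξ = 158.2/1 = 158.2 mol/min.
Outlet amounts (n = n₀ + ν ξ):
  M: 340.9 − 1(158.2) = 182.7
  Q: 450.7 − 1(158.2) = 292.5
  R: 0 + 1(158.2) = 158.2
Total out = 633.4 mol/min; y_R = 158.2 / 633.4 = 0.2497.

0.25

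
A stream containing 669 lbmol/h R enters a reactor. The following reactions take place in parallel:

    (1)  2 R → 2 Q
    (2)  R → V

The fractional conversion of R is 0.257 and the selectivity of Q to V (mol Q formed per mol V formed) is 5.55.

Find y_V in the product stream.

Conversion of R: R consumed = 0.257 × 669 = 171.9 lbmol/h = 2ξ₁ + 1ξ₂.
Selectivity: 2ξ₁ / (1ξ₂) = 5.55 → ξ₁ = 2.775 ξ₂.
Substitute: (2·2.775 + 1) ξ₂ = 171.9 → ξ₂ = 26.25 lbmol/h, ξ₁ = 72.84 lbmol/h.
Outlet amounts (n = n₀ + Σ ν·ξ):
  R: 669 − 2(72.84) − 1(26.25) = 497.1
  Q: 0 + 2(72.84) = 145.7
  V: 0 + 1(26.25) = 26.25
Total out = 669 lbmol/h; y_V = 26.25 / 669 = 0.03924.

0.0392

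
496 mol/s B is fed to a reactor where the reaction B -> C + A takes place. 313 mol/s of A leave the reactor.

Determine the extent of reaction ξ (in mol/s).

ξ = 313 mol/s

For A: n = n₀ + 1ξ → 313 = 0 + 1ξ, giving ξ = 313 mol/s.
Outlet amounts (n = n₀ + ν ξ):
  B: 496 − 1(313) = 183
  C: 0 + 1(313) = 313
  A: 0 + 1(313) = 313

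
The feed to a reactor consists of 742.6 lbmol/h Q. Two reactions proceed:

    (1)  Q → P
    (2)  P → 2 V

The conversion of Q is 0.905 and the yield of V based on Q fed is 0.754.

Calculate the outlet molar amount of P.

392 lbmol/h

Conversion of Q: Q consumed = 1ξ₁ = 0.905 × 742.6 → ξ₁ = 672.1 lbmol/h.
Yield of V: 2ξ₂ / 742.6 = 0.754 → ξ₂ = 280 lbmol/h.
Outlet amounts (n = n₀ + Σ ν·ξ):
  Q: 742.6 − 1(672.1) = 70.55
  P: 0 + 1(672.1) − 1(280) = 392.1
  V: 0 + 2(280) = 559.9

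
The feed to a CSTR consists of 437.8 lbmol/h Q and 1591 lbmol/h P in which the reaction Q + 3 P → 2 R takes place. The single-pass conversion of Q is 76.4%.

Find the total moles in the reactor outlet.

1360 lbmol/h

Q reacted = 0.764 × 437.8 = 334.5 lbmol/h; ν_Q = −1, so ξ = 334.5/1 = 334.5 lbmol/h.
Outlet amounts (n = n₀ + ν ξ):
  Q: 437.8 − 1(334.5) = 103.3
  P: 1591 − 3(334.5) = 587.6
  R: 0 + 2(334.5) = 669
Total out = 103.3 + 587.6 + 669 = 1360 lbmol/h.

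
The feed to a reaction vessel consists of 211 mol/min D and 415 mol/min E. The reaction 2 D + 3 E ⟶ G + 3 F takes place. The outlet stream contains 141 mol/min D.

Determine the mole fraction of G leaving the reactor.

0.0592

For D: n = n₀ − 2ξ → 141 = 211 − 2ξ, giving ξ = 35 mol/min.
Outlet amounts (n = n₀ + ν ξ):
  D: 211 − 2(35) = 141
  E: 415 − 3(35) = 310
  G: 0 + 1(35) = 35
  F: 0 + 3(35) = 105
Total out = 591 mol/min; y_G = 35 / 591 = 0.05922.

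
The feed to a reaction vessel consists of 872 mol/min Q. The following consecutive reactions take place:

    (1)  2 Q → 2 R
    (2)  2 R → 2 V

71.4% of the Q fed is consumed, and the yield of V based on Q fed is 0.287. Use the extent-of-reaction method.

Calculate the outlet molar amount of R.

372 mol/min

Conversion of Q: Q consumed = 2ξ₁ = 0.714 × 872 → ξ₁ = 311.3 mol/min.
Yield of V: 2ξ₂ / 872 = 0.287 → ξ₂ = 125.1 mol/min.
Outlet amounts (n = n₀ + Σ ν·ξ):
  Q: 872 − 2(311.3) = 249.4
  R: 0 + 2(311.3) − 2(125.1) = 372.3
  V: 0 + 2(125.1) = 250.3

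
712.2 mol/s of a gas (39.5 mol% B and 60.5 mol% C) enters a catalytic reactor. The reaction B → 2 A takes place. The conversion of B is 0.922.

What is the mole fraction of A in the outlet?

0.534

B reacted = 0.922 × 281.3 = 259.4 mol/s; ν_B = −1, so ξ = 259.4/1 = 259.4 mol/s.
Outlet amounts (n = n₀ + ν ξ):
  B: 281.3 − 1(259.4) = 21.94
  A: 0 + 2(259.4) = 518.8
  C: 430.9 (inert)
Total out = 971.6 mol/s; y_A = 518.8 / 971.6 = 0.5339.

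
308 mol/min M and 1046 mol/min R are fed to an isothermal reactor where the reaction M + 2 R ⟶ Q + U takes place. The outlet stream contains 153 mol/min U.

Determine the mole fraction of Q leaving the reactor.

For U: n = n₀ + 1ξ → 153 = 0 + 1ξ, giving ξ = 153 mol/min.
Outlet amounts (n = n₀ + ν ξ):
  M: 308 − 1(153) = 155
  R: 1046 − 2(153) = 740
  Q: 0 + 1(153) = 153
  U: 0 + 1(153) = 153
Total out = 1201 mol/min; y_Q = 153 / 1201 = 0.1274.

0.127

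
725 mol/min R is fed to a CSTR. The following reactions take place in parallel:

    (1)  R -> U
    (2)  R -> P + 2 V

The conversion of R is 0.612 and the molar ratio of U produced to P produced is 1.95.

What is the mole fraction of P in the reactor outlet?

Conversion of R: R consumed = 0.612 × 725 = 443.7 mol/min = 1ξ₁ + 1ξ₂.
Selectivity: 1ξ₁ / (1ξ₂) = 1.95 → ξ₁ = 1.95 ξ₂.
Substitute: (1·1.95 + 1) ξ₂ = 443.7 → ξ₂ = 150.4 mol/min, ξ₁ = 293.3 mol/min.
Outlet amounts (n = n₀ + Σ ν·ξ):
  R: 725 − 1(293.3) − 1(150.4) = 281.3
  U: 0 + 1(293.3) = 293.3
  P: 0 + 1(150.4) = 150.4
  V: 0 + 2(150.4) = 300.8
Total out = 1026 mol/min; y_P = 150.4 / 1026 = 0.1466.

0.147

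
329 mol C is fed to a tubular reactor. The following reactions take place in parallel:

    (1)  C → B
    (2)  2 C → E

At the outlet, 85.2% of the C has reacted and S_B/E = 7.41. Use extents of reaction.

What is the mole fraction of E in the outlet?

Conversion of C: C consumed = 0.852 × 329 = 280.3 mol = 1ξ₁ + 2ξ₂.
Selectivity: 1ξ₁ / (1ξ₂) = 7.41 → ξ₁ = 7.41 ξ₂.
Substitute: (1·7.41 + 2) ξ₂ = 280.3 → ξ₂ = 29.79 mol, ξ₁ = 220.7 mol.
Outlet amounts (n = n₀ + Σ ν·ξ):
  C: 329 − 1(220.7) − 2(29.79) = 48.69
  B: 0 + 1(220.7) = 220.7
  E: 0 + 1(29.79) = 29.79
Total out = 299.2 mol; y_E = 29.79 / 299.2 = 0.09956.

0.0996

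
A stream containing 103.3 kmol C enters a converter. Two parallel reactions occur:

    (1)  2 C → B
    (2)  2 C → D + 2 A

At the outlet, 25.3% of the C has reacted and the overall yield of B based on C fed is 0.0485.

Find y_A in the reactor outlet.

0.152

Yield of B: 1ξ₁ / 103.3 = 0.0485 → ξ₁ = 5.01 kmol.
Conversion of C: 2ξ₁ + 2ξ₂ = 0.253 × 103.3 = 26.13 → ξ₂ = 8.057 kmol.
Outlet amounts (n = n₀ + Σ ν·ξ):
  C: 103.3 − 2(5.01) − 2(8.057) = 77.17
  B: 0 + 1(5.01) = 5.01
  D: 0 + 1(8.057) = 8.057
  A: 0 + 2(8.057) = 16.11
Total out = 106.3 kmol; y_A = 16.11 / 106.3 = 0.1515.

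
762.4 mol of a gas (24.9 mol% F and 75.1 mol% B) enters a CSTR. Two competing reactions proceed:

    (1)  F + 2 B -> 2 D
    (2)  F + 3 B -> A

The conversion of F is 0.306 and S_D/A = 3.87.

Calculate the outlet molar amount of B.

Conversion of F: F consumed = 0.306 × 189.8 = 58.09 mol = 1ξ₁ + 1ξ₂.
Selectivity: 2ξ₁ / (1ξ₂) = 3.87 → ξ₁ = 1.935 ξ₂.
Substitute: (1·1.935 + 1) ξ₂ = 58.09 → ξ₂ = 19.79 mol, ξ₁ = 38.3 mol.
Outlet amounts (n = n₀ + Σ ν·ξ):
  F: 189.8 − 1(38.3) − 1(19.79) = 131.7
  B: 572.6 − 2(38.3) − 3(19.79) = 436.6
  D: 0 + 2(38.3) = 76.6
  A: 0 + 1(19.79) = 19.79

437 mol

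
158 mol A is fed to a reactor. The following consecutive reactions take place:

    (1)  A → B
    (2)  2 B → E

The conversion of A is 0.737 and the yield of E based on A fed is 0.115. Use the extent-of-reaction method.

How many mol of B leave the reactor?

Conversion of A: A consumed = 1ξ₁ = 0.737 × 158 → ξ₁ = 116.4 mol.
Yield of E: 1ξ₂ / 158 = 0.115 → ξ₂ = 18.17 mol.
Outlet amounts (n = n₀ + Σ ν·ξ):
  A: 158 − 1(116.4) = 41.55
  B: 0 + 1(116.4) − 2(18.17) = 80.11
  E: 0 + 1(18.17) = 18.17

80.1 mol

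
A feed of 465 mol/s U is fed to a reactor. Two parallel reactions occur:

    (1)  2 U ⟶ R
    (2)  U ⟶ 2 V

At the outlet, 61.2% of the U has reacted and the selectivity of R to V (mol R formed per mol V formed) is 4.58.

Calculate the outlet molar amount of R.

135 mol/s

Conversion of U: U consumed = 0.612 × 465 = 284.6 mol/s = 2ξ₁ + 1ξ₂.
Selectivity: 1ξ₁ / (2ξ₂) = 4.58 → ξ₁ = 9.16 ξ₂.
Substitute: (2·9.16 + 1) ξ₂ = 284.6 → ξ₂ = 14.73 mol/s, ξ₁ = 134.9 mol/s.
Outlet amounts (n = n₀ + Σ ν·ξ):
  U: 465 − 2(134.9) − 1(14.73) = 180.4
  R: 0 + 1(134.9) = 134.9
  V: 0 + 2(14.73) = 29.46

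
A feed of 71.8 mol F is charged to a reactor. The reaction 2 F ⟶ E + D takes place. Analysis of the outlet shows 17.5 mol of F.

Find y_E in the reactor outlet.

For F: n = n₀ − 2ξ → 17.5 = 71.8 − 2ξ, giving ξ = 27.15 mol.
Outlet amounts (n = n₀ + ν ξ):
  F: 71.8 − 2(27.15) = 17.5
  E: 0 + 1(27.15) = 27.15
  D: 0 + 1(27.15) = 27.15
Total out = 71.8 mol; y_E = 27.15 / 71.8 = 0.3781.

0.378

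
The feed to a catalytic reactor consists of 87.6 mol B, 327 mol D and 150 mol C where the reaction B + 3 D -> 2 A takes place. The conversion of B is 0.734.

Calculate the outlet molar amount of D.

134 mol

B reacted = 0.734 × 87.6 = 64.3 mol; ν_B = −1, so ξ = 64.3/1 = 64.3 mol.
Outlet amounts (n = n₀ + ν ξ):
  B: 87.6 − 1(64.3) = 23.3
  D: 327 − 3(64.3) = 134.1
  A: 0 + 2(64.3) = 128.6
  C: 150 (inert)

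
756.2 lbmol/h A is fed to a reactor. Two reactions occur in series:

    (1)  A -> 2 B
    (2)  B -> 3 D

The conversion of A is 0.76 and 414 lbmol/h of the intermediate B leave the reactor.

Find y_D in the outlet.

0.787

Conversion of A: A consumed = 1ξ₁ = 0.76 × 756.2 → ξ₁ = 574.7 lbmol/h.
B balance: n_B = 0 + 2ξ₁ − 1ξ₂ = 414 → ξ₂ = (2·574.7 − 414)/1 = 735.4 lbmol/h.
Outlet amounts (n = n₀ + Σ ν·ξ):
  A: 756.2 − 1(574.7) = 181.5
  B: 0 + 2(574.7) − 1(735.4) = 414
  D: 0 + 3(735.4) = 2206
Total out = 2802 lbmol/h; y_D = 2206 / 2802 = 0.7875.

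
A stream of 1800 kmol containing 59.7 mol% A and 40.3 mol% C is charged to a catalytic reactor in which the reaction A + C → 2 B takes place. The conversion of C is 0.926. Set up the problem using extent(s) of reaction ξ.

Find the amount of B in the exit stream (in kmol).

C reacted = 0.926 × 725.4 = 671.7 kmol; ν_C = −1, so ξ = 671.7/1 = 671.7 kmol.
Outlet amounts (n = n₀ + ν ξ):
  A: 1075 − 1(671.7) = 402.9
  C: 725.4 − 1(671.7) = 53.68
  B: 0 + 2(671.7) = 1343

1340 kmol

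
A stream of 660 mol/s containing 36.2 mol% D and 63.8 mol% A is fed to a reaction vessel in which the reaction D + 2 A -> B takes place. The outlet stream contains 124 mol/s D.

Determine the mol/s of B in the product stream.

For D: n = n₀ − 1ξ → 124 = 238.9 − 1ξ, giving ξ = 114.9 mol/s.
Outlet amounts (n = n₀ + ν ξ):
  D: 238.9 − 1(114.9) = 124
  A: 421.1 − 2(114.9) = 191.2
  B: 0 + 1(114.9) = 114.9

115 mol/s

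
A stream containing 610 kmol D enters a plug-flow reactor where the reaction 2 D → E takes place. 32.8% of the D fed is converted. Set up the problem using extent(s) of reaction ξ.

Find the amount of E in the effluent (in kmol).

100 kmol

D reacted = 0.328 × 610 = 200.1 kmol; ν_D = −2, so ξ = 200.1/2 = 100 kmol.
Outlet amounts (n = n₀ + ν ξ):
  D: 610 − 2(100) = 409.9
  E: 0 + 1(100) = 100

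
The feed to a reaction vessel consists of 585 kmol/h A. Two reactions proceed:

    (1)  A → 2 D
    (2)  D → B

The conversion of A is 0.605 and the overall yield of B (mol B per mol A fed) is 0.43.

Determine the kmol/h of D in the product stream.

Conversion of A: A consumed = 1ξ₁ = 0.605 × 585 → ξ₁ = 353.9 kmol/h.
Yield of B: 1ξ₂ / 585 = 0.43 → ξ₂ = 251.5 kmol/h.
Outlet amounts (n = n₀ + Σ ν·ξ):
  A: 585 − 1(353.9) = 231.1
  D: 0 + 2(353.9) − 1(251.5) = 456.3
  B: 0 + 1(251.5) = 251.5

456 kmol/h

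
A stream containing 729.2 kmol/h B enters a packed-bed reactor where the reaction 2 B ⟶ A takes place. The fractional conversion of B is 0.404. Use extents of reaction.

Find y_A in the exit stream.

B reacted = 0.404 × 729.2 = 294.6 kmol/h; ν_B = −2, so ξ = 294.6/2 = 147.3 kmol/h.
Outlet amounts (n = n₀ + ν ξ):
  B: 729.2 − 2(147.3) = 434.6
  A: 0 + 1(147.3) = 147.3
Total out = 581.9 kmol/h; y_A = 147.3 / 581.9 = 0.2531.

0.253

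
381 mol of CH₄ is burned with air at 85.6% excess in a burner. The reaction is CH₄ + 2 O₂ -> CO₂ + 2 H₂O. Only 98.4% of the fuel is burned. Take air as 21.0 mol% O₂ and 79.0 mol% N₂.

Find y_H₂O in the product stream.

Stoichiometric O₂ = 2 × 381 = 762 mol; O₂ fed = 762 × 1.856 = 1414 mol.
N₂ fed = 1414 × 79/21 = 5320 mol.
Fuel reacted = 0.984 × 381 → ξ = 374.9 mol.
Outlet (n = n₀ + ν ξ):
  CH₄: 381 − 1(374.9) = 6.096
  O₂: 1414 − 2(374.9) = 664.5
  N₂: 5320 (inert)
  CO₂: 0 + 1(374.9) = 374.9
  H₂O: 0 + 2(374.9) = 749.8
Total out = 7116 mol; y_H₂O = 749.8 / 7116 = 0.1054.

0.105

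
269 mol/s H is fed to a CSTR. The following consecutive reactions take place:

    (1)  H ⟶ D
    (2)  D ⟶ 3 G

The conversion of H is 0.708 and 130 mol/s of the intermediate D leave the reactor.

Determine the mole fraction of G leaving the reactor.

Conversion of H: H consumed = 1ξ₁ = 0.708 × 269 → ξ₁ = 190.5 mol/s.
D balance: n_D = 0 + 1ξ₁ − 1ξ₂ = 130 → ξ₂ = (1·190.5 − 130)/1 = 60.45 mol/s.
Outlet amounts (n = n₀ + Σ ν·ξ):
  H: 269 − 1(190.5) = 78.55
  D: 0 + 1(190.5) − 1(60.45) = 130
  G: 0 + 3(60.45) = 181.4
Total out = 389.9 mol/s; y_G = 181.4 / 389.9 = 0.4651.

0.465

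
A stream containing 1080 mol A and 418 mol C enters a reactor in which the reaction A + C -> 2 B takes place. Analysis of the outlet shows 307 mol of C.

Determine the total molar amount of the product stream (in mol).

For C: n = n₀ − 1ξ → 307 = 418 − 1ξ, giving ξ = 111 mol.
Outlet amounts (n = n₀ + ν ξ):
  A: 1080 − 1(111) = 969
  C: 418 − 1(111) = 307
  B: 0 + 2(111) = 222
Total out = 969 + 307 + 222 = 1498 mol.

1500 mol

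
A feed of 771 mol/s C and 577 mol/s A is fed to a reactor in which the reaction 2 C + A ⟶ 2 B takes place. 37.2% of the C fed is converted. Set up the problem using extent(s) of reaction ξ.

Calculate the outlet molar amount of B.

C reacted = 0.372 × 771 = 286.8 mol/s; ν_C = −2, so ξ = 286.8/2 = 143.4 mol/s.
Outlet amounts (n = n₀ + ν ξ):
  C: 771 − 2(143.4) = 484.2
  A: 577 − 1(143.4) = 433.6
  B: 0 + 2(143.4) = 286.8

287 mol/s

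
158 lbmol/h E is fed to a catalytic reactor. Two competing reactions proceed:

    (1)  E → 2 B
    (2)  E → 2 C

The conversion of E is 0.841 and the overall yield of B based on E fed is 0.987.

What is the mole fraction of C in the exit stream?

Yield of B: 2ξ₁ / 158 = 0.987 → ξ₁ = 77.97 lbmol/h.
Conversion of E: 1ξ₁ + 1ξ₂ = 0.841 × 158 = 132.9 → ξ₂ = 54.9 lbmol/h.
Outlet amounts (n = n₀ + Σ ν·ξ):
  E: 158 − 1(77.97) − 1(54.9) = 25.12
  B: 0 + 2(77.97) = 155.9
  C: 0 + 2(54.9) = 109.8
Total out = 290.9 lbmol/h; y_C = 109.8 / 290.9 = 0.3775.

0.378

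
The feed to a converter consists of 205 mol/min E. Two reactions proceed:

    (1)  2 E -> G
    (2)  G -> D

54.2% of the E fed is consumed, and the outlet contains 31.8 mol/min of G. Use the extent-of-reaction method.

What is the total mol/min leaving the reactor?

Conversion of E: E consumed = 2ξ₁ = 0.542 × 205 → ξ₁ = 55.56 mol/min.
G balance: n_G = 0 + 1ξ₁ − 1ξ₂ = 31.8 → ξ₂ = (1·55.56 − 31.8)/1 = 23.76 mol/min.
Outlet amounts (n = n₀ + Σ ν·ξ):
  E: 205 − 2(55.56) = 93.89
  G: 0 + 1(55.56) − 1(23.76) = 31.8
  D: 0 + 1(23.76) = 23.76
Total out = 93.89 + 31.8 + 23.76 = 149.4 mol/min.

149 mol/min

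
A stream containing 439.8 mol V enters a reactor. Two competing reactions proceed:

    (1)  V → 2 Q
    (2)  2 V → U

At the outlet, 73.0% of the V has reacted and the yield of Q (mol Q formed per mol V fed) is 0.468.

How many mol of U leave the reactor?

109 mol

Yield of Q: 2ξ₁ / 439.8 = 0.468 → ξ₁ = 102.9 mol.
Conversion of V: 1ξ₁ + 2ξ₂ = 0.73 × 439.8 = 321.1 → ξ₂ = 109.1 mol.
Outlet amounts (n = n₀ + Σ ν·ξ):
  V: 439.8 − 1(102.9) − 2(109.1) = 118.7
  Q: 0 + 2(102.9) = 205.8
  U: 0 + 1(109.1) = 109.1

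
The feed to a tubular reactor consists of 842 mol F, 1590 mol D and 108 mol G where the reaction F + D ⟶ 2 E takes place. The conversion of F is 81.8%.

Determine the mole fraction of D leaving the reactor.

F reacted = 0.818 × 842 = 688.8 mol; ν_F = −1, so ξ = 688.8/1 = 688.8 mol.
Outlet amounts (n = n₀ + ν ξ):
  F: 842 − 1(688.8) = 153.2
  D: 1590 − 1(688.8) = 901.2
  E: 0 + 2(688.8) = 1378
  G: 108 (inert)
Total out = 2540 mol; y_D = 901.2 / 2540 = 0.3548.

0.355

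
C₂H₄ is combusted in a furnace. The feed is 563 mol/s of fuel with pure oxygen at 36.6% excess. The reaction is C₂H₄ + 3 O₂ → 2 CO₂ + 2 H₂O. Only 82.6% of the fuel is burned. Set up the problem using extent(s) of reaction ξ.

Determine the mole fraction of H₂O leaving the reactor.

0.324

Stoichiometric O₂ = 3 × 563 = 1689 mol/s; O₂ fed = 1689 × 1.366 = 2307 mol/s.
Fuel reacted = 0.826 × 563 → ξ = 465 mol/s.
Outlet (n = n₀ + ν ξ):
  C₂H₄: 563 − 1(465) = 97.96
  O₂: 2307 − 3(465) = 912.1
  CO₂: 0 + 2(465) = 930.1
  H₂O: 0 + 2(465) = 930.1
Total out = 2870 mol/s; y_H₂O = 930.1 / 2870 = 0.324.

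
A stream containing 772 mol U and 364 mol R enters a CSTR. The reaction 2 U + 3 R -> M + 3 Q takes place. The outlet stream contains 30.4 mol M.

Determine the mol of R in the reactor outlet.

For M: n = n₀ + 1ξ → 30.4 = 0 + 1ξ, giving ξ = 30.4 mol.
Outlet amounts (n = n₀ + ν ξ):
  U: 772 − 2(30.4) = 711.2
  R: 364 − 3(30.4) = 272.8
  M: 0 + 1(30.4) = 30.4
  Q: 0 + 3(30.4) = 91.2

273 mol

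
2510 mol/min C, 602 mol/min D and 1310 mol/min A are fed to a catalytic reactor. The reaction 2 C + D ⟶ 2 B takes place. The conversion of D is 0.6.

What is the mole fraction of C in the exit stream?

0.44

D reacted = 0.6 × 602 = 361.2 mol/min; ν_D = −1, so ξ = 361.2/1 = 361.2 mol/min.
Outlet amounts (n = n₀ + ν ξ):
  C: 2510 − 2(361.2) = 1788
  D: 602 − 1(361.2) = 240.8
  B: 0 + 2(361.2) = 722.4
  A: 1310 (inert)
Total out = 4061 mol/min; y_C = 1788 / 4061 = 0.4402.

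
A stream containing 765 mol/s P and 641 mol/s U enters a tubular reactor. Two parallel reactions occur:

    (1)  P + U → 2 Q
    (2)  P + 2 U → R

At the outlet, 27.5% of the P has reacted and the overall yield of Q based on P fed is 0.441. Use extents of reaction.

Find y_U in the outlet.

Yield of Q: 2ξ₁ / 765 = 0.441 → ξ₁ = 168.7 mol/s.
Conversion of P: 1ξ₁ + 1ξ₂ = 0.275 × 765 = 210.4 → ξ₂ = 41.69 mol/s.
Outlet amounts (n = n₀ + Σ ν·ξ):
  P: 765 − 1(168.7) − 1(41.69) = 554.6
  U: 641 − 1(168.7) − 2(41.69) = 388.9
  Q: 0 + 2(168.7) = 337.4
  R: 0 + 1(41.69) = 41.69
Total out = 1323 mol/s; y_U = 388.9 / 1323 = 0.2941.

0.294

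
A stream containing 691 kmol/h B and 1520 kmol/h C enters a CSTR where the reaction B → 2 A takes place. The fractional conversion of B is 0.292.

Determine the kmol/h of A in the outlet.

404 kmol/h

B reacted = 0.292 × 691 = 201.8 kmol/h; ν_B = −1, so ξ = 201.8/1 = 201.8 kmol/h.
Outlet amounts (n = n₀ + ν ξ):
  B: 691 − 1(201.8) = 489.2
  A: 0 + 2(201.8) = 403.5
  C: 1520 (inert)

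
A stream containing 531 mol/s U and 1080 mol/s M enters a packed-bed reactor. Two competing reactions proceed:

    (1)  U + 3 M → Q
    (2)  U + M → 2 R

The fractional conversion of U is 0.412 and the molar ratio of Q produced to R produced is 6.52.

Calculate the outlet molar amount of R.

31.2 mol/s

Conversion of U: U consumed = 0.412 × 531 = 218.8 mol/s = 1ξ₁ + 1ξ₂.
Selectivity: 1ξ₁ / (2ξ₂) = 6.52 → ξ₁ = 13.04 ξ₂.
Substitute: (1·13.04 + 1) ξ₂ = 218.8 → ξ₂ = 15.58 mol/s, ξ₁ = 203.2 mol/s.
Outlet amounts (n = n₀ + Σ ν·ξ):
  U: 531 − 1(203.2) − 1(15.58) = 312.2
  M: 1080 − 3(203.2) − 1(15.58) = 454.8
  Q: 0 + 1(203.2) = 203.2
  R: 0 + 2(15.58) = 31.16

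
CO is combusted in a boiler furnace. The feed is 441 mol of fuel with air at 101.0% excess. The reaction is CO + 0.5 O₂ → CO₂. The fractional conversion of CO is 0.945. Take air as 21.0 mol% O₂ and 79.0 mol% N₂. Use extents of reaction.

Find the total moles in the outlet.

2340 mol

Stoichiometric O₂ = 0.5 × 441 = 220.5 mol; O₂ fed = 220.5 × 2.010 = 443.2 mol.
N₂ fed = 443.2 × 79/21 = 1667 mol.
Fuel reacted = 0.945 × 441 → ξ = 416.7 mol.
Outlet (n = n₀ + ν ξ):
  CO: 441 − 1(416.7) = 24.25
  O₂: 443.2 − 0.5(416.7) = 234.8
  N₂: 1667 (inert)
  CO₂: 0 + 1(416.7) = 416.7
Total out = 24.25 + 234.8 + 1667 + 416.7 = 2343 mol.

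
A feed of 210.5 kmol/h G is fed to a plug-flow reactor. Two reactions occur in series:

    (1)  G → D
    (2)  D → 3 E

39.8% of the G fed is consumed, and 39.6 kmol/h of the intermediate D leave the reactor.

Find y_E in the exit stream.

Conversion of G: G consumed = 1ξ₁ = 0.398 × 210.5 → ξ₁ = 83.78 kmol/h.
D balance: n_D = 0 + 1ξ₁ − 1ξ₂ = 39.6 → ξ₂ = (1·83.78 − 39.6)/1 = 44.18 kmol/h.
Outlet amounts (n = n₀ + Σ ν·ξ):
  G: 210.5 − 1(83.78) = 126.7
  D: 0 + 1(83.78) − 1(44.18) = 39.6
  E: 0 + 3(44.18) = 132.5
Total out = 298.9 kmol/h; y_E = 132.5 / 298.9 = 0.4435.

0.443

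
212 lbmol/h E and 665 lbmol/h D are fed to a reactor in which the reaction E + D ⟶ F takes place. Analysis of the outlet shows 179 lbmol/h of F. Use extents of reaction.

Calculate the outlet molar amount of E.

For F: n = n₀ + 1ξ → 179 = 0 + 1ξ, giving ξ = 179 lbmol/h.
Outlet amounts (n = n₀ + ν ξ):
  E: 212 − 1(179) = 33
  D: 665 − 1(179) = 486
  F: 0 + 1(179) = 179

33 lbmol/h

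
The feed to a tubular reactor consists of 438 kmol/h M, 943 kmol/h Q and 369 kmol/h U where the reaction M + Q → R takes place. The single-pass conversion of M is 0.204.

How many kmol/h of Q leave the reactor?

M reacted = 0.204 × 438 = 89.35 kmol/h; ν_M = −1, so ξ = 89.35/1 = 89.35 kmol/h.
Outlet amounts (n = n₀ + ν ξ):
  M: 438 − 1(89.35) = 348.6
  Q: 943 − 1(89.35) = 853.6
  R: 0 + 1(89.35) = 89.35
  U: 369 (inert)

854 kmol/h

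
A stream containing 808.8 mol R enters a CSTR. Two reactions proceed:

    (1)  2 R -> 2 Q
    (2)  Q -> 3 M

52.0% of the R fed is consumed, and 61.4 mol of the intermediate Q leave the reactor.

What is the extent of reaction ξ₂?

ξ₂ = 359 mol

Conversion of R: R consumed = 2ξ₁ = 0.52 × 808.8 → ξ₁ = 210.3 mol.
Q balance: n_Q = 0 + 2ξ₁ − 1ξ₂ = 61.4 → ξ₂ = (2·210.3 − 61.4)/1 = 359.2 mol.
Outlet amounts (n = n₀ + Σ ν·ξ):
  R: 808.8 − 2(210.3) = 388.2
  Q: 0 + 2(210.3) − 1(359.2) = 61.4
  M: 0 + 3(359.2) = 1078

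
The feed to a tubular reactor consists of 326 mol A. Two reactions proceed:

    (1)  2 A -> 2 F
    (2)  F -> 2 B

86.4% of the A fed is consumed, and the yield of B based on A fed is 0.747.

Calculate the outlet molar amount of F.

160 mol

Conversion of A: A consumed = 2ξ₁ = 0.864 × 326 → ξ₁ = 140.8 mol.
Yield of B: 2ξ₂ / 326 = 0.747 → ξ₂ = 121.8 mol.
Outlet amounts (n = n₀ + Σ ν·ξ):
  A: 326 − 2(140.8) = 44.34
  F: 0 + 2(140.8) − 1(121.8) = 159.9
  B: 0 + 2(121.8) = 243.5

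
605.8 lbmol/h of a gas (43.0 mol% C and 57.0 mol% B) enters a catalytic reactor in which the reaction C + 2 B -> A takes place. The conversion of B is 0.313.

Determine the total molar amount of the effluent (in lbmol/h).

B reacted = 0.313 × 345.3 = 108.1 lbmol/h; ν_B = −2, so ξ = 108.1/2 = 54.04 lbmol/h.
Outlet amounts (n = n₀ + ν ξ):
  C: 260.5 − 1(54.04) = 206.5
  B: 345.3 − 2(54.04) = 237.2
  A: 0 + 1(54.04) = 54.04
Total out = 206.5 + 237.2 + 54.04 = 497.7 lbmol/h.

498 lbmol/h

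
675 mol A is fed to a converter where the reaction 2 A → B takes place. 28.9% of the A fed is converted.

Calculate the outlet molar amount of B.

97.5 mol

A reacted = 0.289 × 675 = 195.1 mol; ν_A = −2, so ξ = 195.1/2 = 97.54 mol.
Outlet amounts (n = n₀ + ν ξ):
  A: 675 − 2(97.54) = 479.9
  B: 0 + 1(97.54) = 97.54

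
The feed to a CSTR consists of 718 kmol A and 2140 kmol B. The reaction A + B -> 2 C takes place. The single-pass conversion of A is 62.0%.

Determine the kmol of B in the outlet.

A reacted = 0.62 × 718 = 445.2 kmol; ν_A = −1, so ξ = 445.2/1 = 445.2 kmol.
Outlet amounts (n = n₀ + ν ξ):
  A: 718 − 1(445.2) = 272.8
  B: 2140 − 1(445.2) = 1695
  C: 0 + 2(445.2) = 890.3

1690 kmol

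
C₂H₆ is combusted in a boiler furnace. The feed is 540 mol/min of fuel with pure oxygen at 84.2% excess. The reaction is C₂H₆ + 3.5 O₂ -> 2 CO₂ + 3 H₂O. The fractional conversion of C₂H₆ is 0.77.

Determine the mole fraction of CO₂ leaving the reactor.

0.197

Stoichiometric O₂ = 3.5 × 540 = 1890 mol/min; O₂ fed = 1890 × 1.842 = 3481 mol/min.
Fuel reacted = 0.77 × 540 → ξ = 415.8 mol/min.
Outlet (n = n₀ + ν ξ):
  C₂H₆: 540 − 1(415.8) = 124.2
  O₂: 3481 − 3.5(415.8) = 2026
  CO₂: 0 + 2(415.8) = 831.6
  H₂O: 0 + 3(415.8) = 1247
Total out = 4229 mol/min; y_CO₂ = 831.6 / 4229 = 0.1966.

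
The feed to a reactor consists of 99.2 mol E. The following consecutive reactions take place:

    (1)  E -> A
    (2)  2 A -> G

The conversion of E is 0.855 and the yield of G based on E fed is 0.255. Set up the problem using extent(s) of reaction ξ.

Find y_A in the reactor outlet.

Conversion of E: E consumed = 1ξ₁ = 0.855 × 99.2 → ξ₁ = 84.82 mol.
Yield of G: 1ξ₂ / 99.2 = 0.255 → ξ₂ = 25.3 mol.
Outlet amounts (n = n₀ + Σ ν·ξ):
  E: 99.2 − 1(84.82) = 14.38
  A: 0 + 1(84.82) − 2(25.3) = 34.22
  G: 0 + 1(25.3) = 25.3
Total out = 73.9 mol; y_A = 34.22 / 73.9 = 0.4631.

0.463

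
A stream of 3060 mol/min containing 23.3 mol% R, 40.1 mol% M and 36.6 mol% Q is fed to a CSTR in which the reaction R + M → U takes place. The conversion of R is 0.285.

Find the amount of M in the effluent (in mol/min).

R reacted = 0.285 × 713 = 203.2 mol/min; ν_R = −1, so ξ = 203.2/1 = 203.2 mol/min.
Outlet amounts (n = n₀ + ν ξ):
  R: 713 − 1(203.2) = 509.8
  M: 1227 − 1(203.2) = 1024
  U: 0 + 1(203.2) = 203.2
  Q: 1120 (inert)

1020 mol/min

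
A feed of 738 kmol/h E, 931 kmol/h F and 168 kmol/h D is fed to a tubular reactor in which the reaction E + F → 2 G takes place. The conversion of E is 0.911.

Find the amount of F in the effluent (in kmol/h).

259 kmol/h

E reacted = 0.911 × 738 = 672.3 kmol/h; ν_E = −1, so ξ = 672.3/1 = 672.3 kmol/h.
Outlet amounts (n = n₀ + ν ξ):
  E: 738 − 1(672.3) = 65.68
  F: 931 − 1(672.3) = 258.7
  G: 0 + 2(672.3) = 1345
  D: 168 (inert)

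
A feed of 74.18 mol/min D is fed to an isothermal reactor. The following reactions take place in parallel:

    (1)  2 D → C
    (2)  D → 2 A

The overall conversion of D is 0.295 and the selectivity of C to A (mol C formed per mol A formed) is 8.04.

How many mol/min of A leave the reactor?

1.32 mol/min

Conversion of D: D consumed = 0.295 × 74.18 = 21.88 mol/min = 2ξ₁ + 1ξ₂.
Selectivity: 1ξ₁ / (2ξ₂) = 8.04 → ξ₁ = 16.08 ξ₂.
Substitute: (2·16.08 + 1) ξ₂ = 21.88 → ξ₂ = 0.6599 mol/min, ξ₁ = 10.61 mol/min.
Outlet amounts (n = n₀ + Σ ν·ξ):
  D: 74.18 − 2(10.61) − 1(0.6599) = 52.3
  C: 0 + 1(10.61) = 10.61
  A: 0 + 2(0.6599) = 1.32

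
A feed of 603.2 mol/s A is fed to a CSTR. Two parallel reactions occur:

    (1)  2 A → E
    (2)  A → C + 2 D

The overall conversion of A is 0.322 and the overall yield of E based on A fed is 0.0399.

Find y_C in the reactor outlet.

Yield of E: 1ξ₁ / 603.2 = 0.0399 → ξ₁ = 24.07 mol/s.
Conversion of A: 2ξ₁ + 1ξ₂ = 0.322 × 603.2 = 194.2 → ξ₂ = 146.1 mol/s.
Outlet amounts (n = n₀ + Σ ν·ξ):
  A: 603.2 − 2(24.07) − 1(146.1) = 409
  E: 0 + 1(24.07) = 24.07
  C: 0 + 1(146.1) = 146.1
  D: 0 + 2(146.1) = 292.2
Total out = 871.3 mol/s; y_C = 146.1 / 871.3 = 0.1677.

0.168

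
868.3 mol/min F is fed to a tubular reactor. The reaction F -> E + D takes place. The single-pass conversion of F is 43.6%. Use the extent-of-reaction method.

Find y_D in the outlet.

0.304

F reacted = 0.436 × 868.3 = 378.6 mol/min; ν_F = −1, so ξ = 378.6/1 = 378.6 mol/min.
Outlet amounts (n = n₀ + ν ξ):
  F: 868.3 − 1(378.6) = 489.7
  E: 0 + 1(378.6) = 378.6
  D: 0 + 1(378.6) = 378.6
Total out = 1247 mol/min; y_D = 378.6 / 1247 = 0.3036.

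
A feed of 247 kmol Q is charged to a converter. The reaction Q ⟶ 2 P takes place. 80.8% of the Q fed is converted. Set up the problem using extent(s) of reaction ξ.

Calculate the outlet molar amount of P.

399 kmol

Q reacted = 0.808 × 247 = 199.6 kmol; ν_Q = −1, so ξ = 199.6/1 = 199.6 kmol.
Outlet amounts (n = n₀ + ν ξ):
  Q: 247 − 1(199.6) = 47.42
  P: 0 + 2(199.6) = 399.2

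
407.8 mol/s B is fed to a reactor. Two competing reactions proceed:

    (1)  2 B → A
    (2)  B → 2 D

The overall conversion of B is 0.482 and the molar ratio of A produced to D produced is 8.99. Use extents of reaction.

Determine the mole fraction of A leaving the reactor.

0.301

Conversion of B: B consumed = 0.482 × 407.8 = 196.6 mol/s = 2ξ₁ + 1ξ₂.
Selectivity: 1ξ₁ / (2ξ₂) = 8.99 → ξ₁ = 17.98 ξ₂.
Substitute: (2·17.98 + 1) ξ₂ = 196.6 → ξ₂ = 5.318 mol/s, ξ₁ = 95.62 mol/s.
Outlet amounts (n = n₀ + Σ ν·ξ):
  B: 407.8 − 2(95.62) − 1(5.318) = 211.2
  A: 0 + 1(95.62) = 95.62
  D: 0 + 2(5.318) = 10.64
Total out = 317.5 mol/s; y_A = 95.62 / 317.5 = 0.3012.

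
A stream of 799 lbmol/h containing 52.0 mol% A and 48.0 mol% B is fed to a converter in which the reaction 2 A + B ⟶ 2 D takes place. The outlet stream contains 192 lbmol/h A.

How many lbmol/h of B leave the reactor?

For A: n = n₀ − 2ξ → 192 = 415.5 − 2ξ, giving ξ = 111.7 lbmol/h.
Outlet amounts (n = n₀ + ν ξ):
  A: 415.5 − 2(111.7) = 192
  B: 383.5 − 1(111.7) = 271.8
  D: 0 + 2(111.7) = 223.5

272 lbmol/h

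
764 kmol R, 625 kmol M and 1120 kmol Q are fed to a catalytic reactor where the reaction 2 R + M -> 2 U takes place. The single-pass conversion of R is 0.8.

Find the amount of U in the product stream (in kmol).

611 kmol

R reacted = 0.8 × 764 = 611.2 kmol; ν_R = −2, so ξ = 611.2/2 = 305.6 kmol.
Outlet amounts (n = n₀ + ν ξ):
  R: 764 − 2(305.6) = 152.8
  M: 625 − 1(305.6) = 319.4
  U: 0 + 2(305.6) = 611.2
  Q: 1120 (inert)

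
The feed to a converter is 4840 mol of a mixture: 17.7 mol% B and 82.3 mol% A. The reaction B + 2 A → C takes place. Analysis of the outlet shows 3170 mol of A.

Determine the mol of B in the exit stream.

450 mol

For A: n = n₀ − 2ξ → 3170 = 3983 − 2ξ, giving ξ = 406.7 mol.
Outlet amounts (n = n₀ + ν ξ):
  B: 856.7 − 1(406.7) = 450
  A: 3983 − 2(406.7) = 3170
  C: 0 + 1(406.7) = 406.7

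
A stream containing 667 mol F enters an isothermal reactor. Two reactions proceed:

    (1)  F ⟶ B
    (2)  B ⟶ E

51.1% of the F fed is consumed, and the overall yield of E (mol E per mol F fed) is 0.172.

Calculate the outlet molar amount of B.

226 mol

Conversion of F: F consumed = 1ξ₁ = 0.511 × 667 → ξ₁ = 340.8 mol.
Yield of E: 1ξ₂ / 667 = 0.172 → ξ₂ = 114.7 mol.
Outlet amounts (n = n₀ + Σ ν·ξ):
  F: 667 − 1(340.8) = 326.2
  B: 0 + 1(340.8) − 1(114.7) = 226.1
  E: 0 + 1(114.7) = 114.7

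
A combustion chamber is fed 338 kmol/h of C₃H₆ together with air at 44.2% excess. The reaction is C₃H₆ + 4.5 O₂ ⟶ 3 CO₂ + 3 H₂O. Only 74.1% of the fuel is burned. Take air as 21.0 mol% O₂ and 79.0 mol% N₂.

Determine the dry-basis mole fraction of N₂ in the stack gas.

Stoichiometric O₂ = 4.5 × 338 = 1521 kmol/h; O₂ fed = 1521 × 1.442 = 2193 kmol/h.
N₂ fed = 2193 × 79/21 = 8251 kmol/h.
Fuel reacted = 0.741 × 338 → ξ = 250.5 kmol/h.
Outlet (n = n₀ + ν ξ):
  C₃H₆: 338 − 1(250.5) = 87.54
  O₂: 2193 − 4.5(250.5) = 1066
  N₂: 8251 (inert)
  CO₂: 0 + 3(250.5) = 751.4
  H₂O: 0 + 3(250.5) = 751.4
Dry total = 10160 kmol/h; y_N₂ (dry) = 8251 / 10160 = 0.8124.

0.812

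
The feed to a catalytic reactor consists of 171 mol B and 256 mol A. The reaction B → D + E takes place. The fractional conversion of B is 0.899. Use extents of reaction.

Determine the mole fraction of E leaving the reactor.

B reacted = 0.899 × 171 = 153.7 mol; ν_B = −1, so ξ = 153.7/1 = 153.7 mol.
Outlet amounts (n = n₀ + ν ξ):
  B: 171 − 1(153.7) = 17.27
  D: 0 + 1(153.7) = 153.7
  E: 0 + 1(153.7) = 153.7
  A: 256 (inert)
Total out = 580.7 mol; y_E = 153.7 / 580.7 = 0.2647.

0.265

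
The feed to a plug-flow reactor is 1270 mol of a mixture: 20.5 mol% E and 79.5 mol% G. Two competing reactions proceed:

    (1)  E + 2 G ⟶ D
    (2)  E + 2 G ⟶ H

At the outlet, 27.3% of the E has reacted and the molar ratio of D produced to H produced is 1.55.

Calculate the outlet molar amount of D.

Conversion of E: E consumed = 0.273 × 260.4 = 71.08 mol = 1ξ₁ + 1ξ₂.
Selectivity: 1ξ₁ / (1ξ₂) = 1.55 → ξ₁ = 1.55 ξ₂.
Substitute: (1·1.55 + 1) ξ₂ = 71.08 → ξ₂ = 27.87 mol, ξ₁ = 43.2 mol.
Outlet amounts (n = n₀ + Σ ν·ξ):
  E: 260.4 − 1(43.2) − 1(27.87) = 189.3
  G: 1010 − 2(43.2) − 2(27.87) = 867.5
  D: 0 + 1(43.2) = 43.2
  H: 0 + 1(27.87) = 27.87

43.2 mol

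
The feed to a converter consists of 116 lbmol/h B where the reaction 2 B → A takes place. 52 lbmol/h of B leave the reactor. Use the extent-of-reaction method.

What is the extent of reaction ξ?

For B: n = n₀ − 2ξ → 52 = 116 − 2ξ, giving ξ = 32 lbmol/h.
Outlet amounts (n = n₀ + ν ξ):
  B: 116 − 2(32) = 52
  A: 0 + 1(32) = 32

ξ = 32 lbmol/h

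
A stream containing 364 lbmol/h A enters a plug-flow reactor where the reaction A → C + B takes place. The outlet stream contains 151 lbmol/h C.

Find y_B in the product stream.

0.293

For C: n = n₀ + 1ξ → 151 = 0 + 1ξ, giving ξ = 151 lbmol/h.
Outlet amounts (n = n₀ + ν ξ):
  A: 364 − 1(151) = 213
  C: 0 + 1(151) = 151
  B: 0 + 1(151) = 151
Total out = 515 lbmol/h; y_B = 151 / 515 = 0.2932.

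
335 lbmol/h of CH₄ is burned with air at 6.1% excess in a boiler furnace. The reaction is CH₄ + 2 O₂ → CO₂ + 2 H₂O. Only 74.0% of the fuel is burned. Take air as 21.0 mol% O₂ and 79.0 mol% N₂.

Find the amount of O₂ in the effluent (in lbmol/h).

215 lbmol/h

Stoichiometric O₂ = 2 × 335 = 670 lbmol/h; O₂ fed = 670 × 1.061 = 710.9 lbmol/h.
N₂ fed = 710.9 × 79/21 = 2674 lbmol/h.
Fuel reacted = 0.74 × 335 → ξ = 247.9 lbmol/h.
Outlet (n = n₀ + ν ξ):
  CH₄: 335 − 1(247.9) = 87.1
  O₂: 710.9 − 2(247.9) = 215.1
  N₂: 2674 (inert)
  CO₂: 0 + 1(247.9) = 247.9
  H₂O: 0 + 2(247.9) = 495.8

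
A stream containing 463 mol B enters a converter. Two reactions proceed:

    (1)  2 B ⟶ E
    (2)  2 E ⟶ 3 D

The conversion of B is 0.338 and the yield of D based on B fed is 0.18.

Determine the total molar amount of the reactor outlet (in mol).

413 mol

Conversion of B: B consumed = 2ξ₁ = 0.338 × 463 → ξ₁ = 78.25 mol.
Yield of D: 3ξ₂ / 463 = 0.18 → ξ₂ = 27.78 mol.
Outlet amounts (n = n₀ + Σ ν·ξ):
  B: 463 − 2(78.25) = 306.5
  E: 0 + 1(78.25) − 2(27.78) = 22.69
  D: 0 + 3(27.78) = 83.34
Total out = 306.5 + 22.69 + 83.34 = 412.5 mol.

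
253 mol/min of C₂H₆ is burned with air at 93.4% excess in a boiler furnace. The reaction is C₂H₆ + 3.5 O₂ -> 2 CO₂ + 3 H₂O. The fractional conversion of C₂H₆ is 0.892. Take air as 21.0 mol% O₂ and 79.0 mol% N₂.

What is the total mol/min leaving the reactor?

8520 mol/min

Stoichiometric O₂ = 3.5 × 253 = 885.5 mol/min; O₂ fed = 885.5 × 1.934 = 1713 mol/min.
N₂ fed = 1713 × 79/21 = 6442 mol/min.
Fuel reacted = 0.892 × 253 → ξ = 225.7 mol/min.
Outlet (n = n₀ + ν ξ):
  C₂H₆: 253 − 1(225.7) = 27.32
  O₂: 1713 − 3.5(225.7) = 922.7
  N₂: 6442 (inert)
  CO₂: 0 + 2(225.7) = 451.4
  H₂O: 0 + 3(225.7) = 677
Total out = 27.32 + 922.7 + 6442 + 451.4 + 677 = 8521 mol/min.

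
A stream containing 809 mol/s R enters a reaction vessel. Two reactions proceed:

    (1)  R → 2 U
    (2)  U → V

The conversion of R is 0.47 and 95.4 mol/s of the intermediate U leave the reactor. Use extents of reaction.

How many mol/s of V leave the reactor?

665 mol/s

Conversion of R: R consumed = 1ξ₁ = 0.47 × 809 → ξ₁ = 380.2 mol/s.
U balance: n_U = 0 + 2ξ₁ − 1ξ₂ = 95.4 → ξ₂ = (2·380.2 − 95.4)/1 = 665.1 mol/s.
Outlet amounts (n = n₀ + Σ ν·ξ):
  R: 809 − 1(380.2) = 428.8
  U: 0 + 2(380.2) − 1(665.1) = 95.4
  V: 0 + 1(665.1) = 665.1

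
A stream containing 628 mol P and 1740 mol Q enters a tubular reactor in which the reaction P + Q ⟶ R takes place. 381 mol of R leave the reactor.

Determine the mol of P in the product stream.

247 mol

For R: n = n₀ + 1ξ → 381 = 0 + 1ξ, giving ξ = 381 mol.
Outlet amounts (n = n₀ + ν ξ):
  P: 628 − 1(381) = 247
  Q: 1740 − 1(381) = 1359
  R: 0 + 1(381) = 381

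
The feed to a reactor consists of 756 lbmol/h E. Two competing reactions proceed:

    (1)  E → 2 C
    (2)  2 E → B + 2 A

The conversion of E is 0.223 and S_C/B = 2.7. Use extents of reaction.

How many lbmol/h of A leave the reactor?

Conversion of E: E consumed = 0.223 × 756 = 168.6 lbmol/h = 1ξ₁ + 2ξ₂.
Selectivity: 2ξ₁ / (1ξ₂) = 2.7 → ξ₁ = 1.35 ξ₂.
Substitute: (1·1.35 + 2) ξ₂ = 168.6 → ξ₂ = 50.32 lbmol/h, ξ₁ = 67.94 lbmol/h.
Outlet amounts (n = n₀ + Σ ν·ξ):
  E: 756 − 1(67.94) − 2(50.32) = 587.4
  C: 0 + 2(67.94) = 135.9
  B: 0 + 1(50.32) = 50.32
  A: 0 + 2(50.32) = 100.6

101 lbmol/h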